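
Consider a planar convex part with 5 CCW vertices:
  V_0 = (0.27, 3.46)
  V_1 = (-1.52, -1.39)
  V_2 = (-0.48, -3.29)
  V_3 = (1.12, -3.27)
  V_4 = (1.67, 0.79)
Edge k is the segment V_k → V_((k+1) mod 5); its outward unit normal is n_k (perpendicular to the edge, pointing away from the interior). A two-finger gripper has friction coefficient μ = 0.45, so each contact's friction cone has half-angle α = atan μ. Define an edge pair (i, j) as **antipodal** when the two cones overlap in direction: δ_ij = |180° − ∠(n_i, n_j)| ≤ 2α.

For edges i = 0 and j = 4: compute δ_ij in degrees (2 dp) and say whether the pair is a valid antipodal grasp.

δ = 47.93°, valid

α = atan 0.45 = 24.23°;  2α = 48.46°
edge 0: e_0 = (-1.79, -4.85);  n_0 = (-0.9381, +0.3462)
edge 4: e_4 = (-1.40, +2.67);  n_4 = (+0.8856, +0.4644)
∠(n_0, n_4) = 132.07°
δ = |180° − 132.07°| = 47.93°
47.93° ≤ 2α = 48.46°  →  valid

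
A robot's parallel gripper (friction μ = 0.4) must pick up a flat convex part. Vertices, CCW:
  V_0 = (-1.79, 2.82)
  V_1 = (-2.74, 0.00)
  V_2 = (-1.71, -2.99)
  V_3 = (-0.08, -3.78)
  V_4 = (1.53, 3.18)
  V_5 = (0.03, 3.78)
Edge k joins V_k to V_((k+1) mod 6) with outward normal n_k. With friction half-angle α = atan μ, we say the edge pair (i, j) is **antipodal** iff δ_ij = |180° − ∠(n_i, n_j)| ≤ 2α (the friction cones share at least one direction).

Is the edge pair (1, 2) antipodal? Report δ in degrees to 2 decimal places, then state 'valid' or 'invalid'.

δ = 134.87°, invalid

α = atan 0.4 = 21.80°;  2α = 43.60°
edge 1: e_1 = (+1.03, -2.99);  n_1 = (-0.9455, -0.3257)
edge 2: e_2 = (+1.63, -0.79);  n_2 = (-0.4361, -0.8999)
∠(n_1, n_2) = 45.13°
δ = |180° − 45.13°| = 134.87°
134.87° > 2α = 43.60°  →  invalid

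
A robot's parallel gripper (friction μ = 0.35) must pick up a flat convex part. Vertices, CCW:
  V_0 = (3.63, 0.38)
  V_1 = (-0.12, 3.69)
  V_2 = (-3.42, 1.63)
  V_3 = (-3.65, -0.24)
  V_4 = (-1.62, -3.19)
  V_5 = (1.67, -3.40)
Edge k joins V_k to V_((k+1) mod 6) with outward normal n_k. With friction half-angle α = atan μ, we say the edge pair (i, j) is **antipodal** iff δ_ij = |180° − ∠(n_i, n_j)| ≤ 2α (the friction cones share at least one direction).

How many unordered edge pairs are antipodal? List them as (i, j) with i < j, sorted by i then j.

α = atan 0.35 = 19.29°;  2α = 38.58°
n_0 = (+0.6618, +0.7497)
n_1 = (-0.5295, +0.8483)
n_2 = (-0.9925, +0.1221)
n_3 = (-0.8238, -0.5669)
n_4 = (-0.0637, -0.9980)
n_5 = (+0.8878, -0.4603)
  (0,1): δ = 106.59°  ·
  (0,2): δ = 55.58°  ·
  (0,3): δ = 14.03°  ✓
  (0,4): δ = 37.78°  ✓
  (0,5): δ = 104.03°  ·
  (1,2): δ = 128.99°  ·
  (1,3): δ = 87.44°  ·
  (1,4): δ = 35.63°  ✓
  (1,5): δ = 30.62°  ✓
  (2,3): δ = 138.45°  ·
  (2,4): δ = 86.64°  ·
  (2,5): δ = 20.40°  ✓
  (3,4): δ = 128.19°  ·
  (3,5): δ = 61.94°  ·
  (4,5): δ = 113.76°  ·
antipodal pairs: 5

count = 5; pairs: (0,3), (0,4), (1,4), (1,5), (2,5)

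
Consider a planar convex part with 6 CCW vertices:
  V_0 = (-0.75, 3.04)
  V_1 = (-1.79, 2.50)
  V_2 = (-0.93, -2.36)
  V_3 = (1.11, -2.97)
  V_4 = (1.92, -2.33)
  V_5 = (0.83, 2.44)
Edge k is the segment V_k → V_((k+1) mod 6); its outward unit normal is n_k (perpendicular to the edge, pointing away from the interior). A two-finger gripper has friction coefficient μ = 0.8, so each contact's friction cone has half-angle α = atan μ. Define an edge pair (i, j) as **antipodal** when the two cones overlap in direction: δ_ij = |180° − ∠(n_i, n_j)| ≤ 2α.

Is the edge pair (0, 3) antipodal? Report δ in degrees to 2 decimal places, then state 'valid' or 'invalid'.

δ = 10.87°, valid

α = atan 0.8 = 38.66°;  2α = 77.32°
edge 0: e_0 = (-1.04, -0.54);  n_0 = (-0.4608, +0.8875)
edge 3: e_3 = (+0.81, +0.64);  n_3 = (+0.6200, -0.7846)
∠(n_0, n_3) = 169.13°
δ = |180° − 169.13°| = 10.87°
10.87° ≤ 2α = 77.32°  →  valid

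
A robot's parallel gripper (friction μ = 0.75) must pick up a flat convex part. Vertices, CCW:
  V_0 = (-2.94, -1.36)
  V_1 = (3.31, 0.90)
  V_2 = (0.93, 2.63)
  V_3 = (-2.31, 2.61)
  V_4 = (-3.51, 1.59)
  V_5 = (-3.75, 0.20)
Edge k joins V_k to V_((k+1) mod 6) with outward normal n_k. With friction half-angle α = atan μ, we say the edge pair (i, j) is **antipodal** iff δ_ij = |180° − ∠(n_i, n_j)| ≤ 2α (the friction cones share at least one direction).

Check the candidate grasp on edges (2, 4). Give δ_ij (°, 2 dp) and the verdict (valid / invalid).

δ = 100.15°, invalid

α = atan 0.75 = 36.87°;  2α = 73.74°
edge 2: e_2 = (-3.24, -0.02);  n_2 = (-0.0062, +1.0000)
edge 4: e_4 = (-0.24, -1.39);  n_4 = (-0.9854, +0.1701)
∠(n_2, n_4) = 79.85°
δ = |180° − 79.85°| = 100.15°
100.15° > 2α = 73.74°  →  invalid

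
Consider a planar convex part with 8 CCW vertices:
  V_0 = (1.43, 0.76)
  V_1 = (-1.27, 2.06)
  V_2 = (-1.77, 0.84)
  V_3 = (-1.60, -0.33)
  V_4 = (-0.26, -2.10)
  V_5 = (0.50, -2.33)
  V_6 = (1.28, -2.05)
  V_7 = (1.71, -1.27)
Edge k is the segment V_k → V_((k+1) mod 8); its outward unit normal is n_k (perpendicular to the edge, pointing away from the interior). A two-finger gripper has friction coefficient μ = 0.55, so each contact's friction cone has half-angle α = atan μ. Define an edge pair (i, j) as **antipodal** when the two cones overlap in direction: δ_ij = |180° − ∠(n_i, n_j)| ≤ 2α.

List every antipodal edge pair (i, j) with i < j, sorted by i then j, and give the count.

α = atan 0.55 = 28.81°;  2α = 57.62°
n_0 = (+0.4338, +0.9010)
n_1 = (-0.9253, +0.3792)
n_2 = (-0.9896, -0.1438)
n_3 = (-0.7973, -0.6036)
n_4 = (-0.2897, -0.9571)
n_5 = (+0.3379, -0.9412)
n_6 = (+0.8757, -0.4828)
n_7 = (+0.9906, +0.1366)
  (0,1): δ = 86.58°  ·
  (0,2): δ = 56.02°  ✓
  (0,3): δ = 27.16°  ✓
  (0,4): δ = 8.87°  ✓
  (0,5): δ = 45.46°  ✓
  (0,6): δ = 86.84°  ·
  (0,7): δ = 123.56°  ·
  (1,2): δ = 149.45°  ·
  (1,3): δ = 120.59°  ·
  (1,4): δ = 84.55°  ·
  (1,5): δ = 47.97°  ✓
  (1,6): δ = 6.58°  ✓
  (1,7): δ = 30.14°  ✓
  (2,3): δ = 151.14°  ·
  (2,4): δ = 115.10°  ·
  (2,5): δ = 78.52°  ·
  (2,6): δ = 37.13°  ✓
  (2,7): δ = 0.41°  ✓
  (3,4): δ = 143.97°  ·
  (3,5): δ = 107.38°  ·
  (3,6): δ = 66.00°  ·
  (3,7): δ = 29.27°  ✓
  (4,5): δ = 143.42°  ·
  (4,6): δ = 102.03°  ·
  (4,7): δ = 65.31°  ·
  (5,6): δ = 138.61°  ·
  (5,7): δ = 101.89°  ·
  (6,7): δ = 143.28°  ·
antipodal pairs: 10

count = 10; pairs: (0,2), (0,3), (0,4), (0,5), (1,5), (1,6), (1,7), (2,6), (2,7), (3,7)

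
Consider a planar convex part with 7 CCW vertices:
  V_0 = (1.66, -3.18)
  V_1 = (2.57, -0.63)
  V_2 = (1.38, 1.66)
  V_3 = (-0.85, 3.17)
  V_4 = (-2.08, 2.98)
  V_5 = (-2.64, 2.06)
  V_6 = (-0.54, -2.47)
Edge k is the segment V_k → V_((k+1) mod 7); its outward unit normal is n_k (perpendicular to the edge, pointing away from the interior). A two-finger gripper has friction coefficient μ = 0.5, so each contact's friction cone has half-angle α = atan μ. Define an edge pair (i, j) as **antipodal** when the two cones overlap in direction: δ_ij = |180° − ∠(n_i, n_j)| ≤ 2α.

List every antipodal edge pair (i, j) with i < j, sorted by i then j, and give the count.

α = atan 0.5 = 26.57°;  2α = 53.13°
n_0 = (+0.9418, -0.3361)
n_1 = (+0.8873, +0.4611)
n_2 = (+0.5607, +0.8280)
n_3 = (-0.1527, +0.9883)
n_4 = (-0.8542, +0.5199)
n_5 = (-0.9073, -0.4206)
n_6 = (-0.3071, -0.9517)
  (0,1): δ = 132.90°  ·
  (0,2): δ = 104.46°  ·
  (0,3): δ = 61.58°  ·
  (0,4): δ = 11.69°  ✓
  (0,5): δ = 44.51°  ✓
  (0,6): δ = 91.75°  ·
  (1,2): δ = 151.56°  ·
  (1,3): δ = 108.68°  ·
  (1,4): δ = 58.79°  ·
  (1,5): δ = 2.59°  ✓
  (1,6): δ = 44.66°  ✓
  (2,3): δ = 137.12°  ·
  (2,4): δ = 87.23°  ·
  (2,5): δ = 31.03°  ✓
  (2,6): δ = 16.22°  ✓
  (3,4): δ = 130.11°  ·
  (3,5): δ = 73.91°  ·
  (3,6): δ = 26.67°  ✓
  (4,5): δ = 123.80°  ·
  (4,6): δ = 76.56°  ·
  (5,6): δ = 132.76°  ·
antipodal pairs: 7

count = 7; pairs: (0,4), (0,5), (1,5), (1,6), (2,5), (2,6), (3,6)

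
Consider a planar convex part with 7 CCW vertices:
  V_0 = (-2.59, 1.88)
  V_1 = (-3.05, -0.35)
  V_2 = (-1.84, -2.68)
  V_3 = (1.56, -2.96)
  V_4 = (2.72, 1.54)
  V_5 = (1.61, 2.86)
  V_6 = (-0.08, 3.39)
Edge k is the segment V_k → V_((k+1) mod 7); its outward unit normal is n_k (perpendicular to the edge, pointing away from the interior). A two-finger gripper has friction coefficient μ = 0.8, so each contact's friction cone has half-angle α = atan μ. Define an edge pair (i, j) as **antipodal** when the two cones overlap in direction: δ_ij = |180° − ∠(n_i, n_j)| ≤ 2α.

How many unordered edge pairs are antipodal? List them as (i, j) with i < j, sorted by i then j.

count = 9; pairs: (0,3), (0,4), (1,3), (1,4), (1,5), (2,4), (2,5), (2,6), (3,6)

α = atan 0.8 = 38.66°;  2α = 77.32°
n_0 = (-0.9794, +0.2020)
n_1 = (-0.8875, -0.4609)
n_2 = (-0.0821, -0.9966)
n_3 = (+0.9683, -0.2496)
n_4 = (+0.7654, +0.6436)
n_5 = (+0.2992, +0.9542)
n_6 = (-0.5155, +0.8569)
  (0,1): δ = 140.90°  ·
  (0,2): δ = 83.05°  ·
  (0,3): δ = 2.80°  ✓
  (0,4): δ = 51.72°  ✓
  (0,5): δ = 84.24°  ·
  (0,6): δ = 132.69°  ·
  (1,2): δ = 122.15°  ·
  (1,3): δ = 41.90°  ✓
  (1,4): δ = 12.62°  ✓
  (1,5): δ = 45.14°  ✓
  (1,6): δ = 93.59°  ·
  (2,3): δ = 99.75°  ·
  (2,4): δ = 45.23°  ✓
  (2,5): δ = 12.70°  ✓
  (2,6): δ = 35.74°  ✓
  (3,4): δ = 125.48°  ·
  (3,5): δ = 92.96°  ·
  (3,6): δ = 44.51°  ✓
  (4,5): δ = 147.47°  ·
  (4,6): δ = 99.03°  ·
  (5,6): δ = 131.56°  ·
antipodal pairs: 9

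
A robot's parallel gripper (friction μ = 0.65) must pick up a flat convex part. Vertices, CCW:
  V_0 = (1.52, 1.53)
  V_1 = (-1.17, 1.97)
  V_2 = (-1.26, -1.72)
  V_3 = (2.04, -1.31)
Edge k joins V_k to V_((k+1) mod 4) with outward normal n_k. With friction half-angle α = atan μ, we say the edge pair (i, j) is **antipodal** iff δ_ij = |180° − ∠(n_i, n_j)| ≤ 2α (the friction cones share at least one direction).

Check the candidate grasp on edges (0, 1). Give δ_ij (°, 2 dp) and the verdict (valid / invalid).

α = atan 0.65 = 33.02°;  2α = 66.05°
edge 0: e_0 = (-2.69, +0.44);  n_0 = (+0.1614, +0.9869)
edge 1: e_1 = (-0.09, -3.69);  n_1 = (-0.9997, +0.0244)
∠(n_0, n_1) = 97.89°
δ = |180° − 97.89°| = 82.11°
82.11° > 2α = 66.05°  →  invalid

δ = 82.11°, invalid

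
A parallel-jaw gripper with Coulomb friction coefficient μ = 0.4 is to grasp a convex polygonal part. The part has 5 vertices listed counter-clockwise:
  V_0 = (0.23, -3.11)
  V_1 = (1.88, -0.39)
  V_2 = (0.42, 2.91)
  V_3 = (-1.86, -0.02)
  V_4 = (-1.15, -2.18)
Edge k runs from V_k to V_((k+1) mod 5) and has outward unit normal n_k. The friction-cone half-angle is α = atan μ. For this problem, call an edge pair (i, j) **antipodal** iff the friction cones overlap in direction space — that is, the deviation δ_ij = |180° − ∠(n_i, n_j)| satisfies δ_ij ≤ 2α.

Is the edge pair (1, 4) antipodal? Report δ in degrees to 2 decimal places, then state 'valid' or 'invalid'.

α = atan 0.4 = 21.80°;  2α = 43.60°
edge 1: e_1 = (-1.46, +3.30);  n_1 = (+0.9145, +0.4046)
edge 4: e_4 = (+1.38, -0.93);  n_4 = (-0.5589, -0.8293)
∠(n_1, n_4) = 147.84°
δ = |180° − 147.84°| = 32.16°
32.16° ≤ 2α = 43.60°  →  valid

δ = 32.16°, valid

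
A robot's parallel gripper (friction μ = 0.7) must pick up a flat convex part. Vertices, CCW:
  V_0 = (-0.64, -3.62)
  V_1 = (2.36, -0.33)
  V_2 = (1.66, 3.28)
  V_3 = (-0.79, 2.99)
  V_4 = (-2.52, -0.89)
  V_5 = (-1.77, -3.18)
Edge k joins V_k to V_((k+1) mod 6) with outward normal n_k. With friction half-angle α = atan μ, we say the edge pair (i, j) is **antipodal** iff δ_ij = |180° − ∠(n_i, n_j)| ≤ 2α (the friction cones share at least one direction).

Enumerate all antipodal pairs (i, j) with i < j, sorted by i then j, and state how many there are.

count = 7; pairs: (0,2), (0,3), (0,4), (1,3), (1,4), (1,5), (2,5)

α = atan 0.7 = 34.99°;  2α = 69.98°
n_0 = (+0.7389, -0.6738)
n_1 = (+0.9817, +0.1904)
n_2 = (-0.1175, +0.9931)
n_3 = (-0.9133, +0.4072)
n_4 = (-0.9503, -0.3112)
n_5 = (-0.3628, -0.9318)
  (0,1): δ = 126.67°  ·
  (0,2): δ = 40.89°  ✓
  (0,3): δ = 18.33°  ✓
  (0,4): δ = 60.49°  ✓
  (0,5): δ = 111.09°  ·
  (1,2): δ = 94.22°  ·
  (1,3): δ = 35.00°  ✓
  (1,4): δ = 7.16°  ✓
  (1,5): δ = 57.75°  ✓
  (2,3): δ = 120.78°  ·
  (2,4): δ = 78.62°  ·
  (2,5): δ = 28.03°  ✓
  (3,4): δ = 137.83°  ·
  (3,5): δ = 87.24°  ·
  (4,5): δ = 129.41°  ·
antipodal pairs: 7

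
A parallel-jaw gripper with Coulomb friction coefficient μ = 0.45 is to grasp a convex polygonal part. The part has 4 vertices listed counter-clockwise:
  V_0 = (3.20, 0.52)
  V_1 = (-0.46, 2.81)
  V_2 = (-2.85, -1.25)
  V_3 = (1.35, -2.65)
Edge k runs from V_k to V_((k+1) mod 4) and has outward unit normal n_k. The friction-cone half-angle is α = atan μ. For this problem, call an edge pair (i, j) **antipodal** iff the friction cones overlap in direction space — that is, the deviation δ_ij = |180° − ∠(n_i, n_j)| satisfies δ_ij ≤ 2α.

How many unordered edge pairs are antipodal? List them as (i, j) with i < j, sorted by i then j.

α = atan 0.45 = 24.23°;  2α = 48.46°
n_0 = (+0.5304, +0.8477)
n_1 = (-0.8618, +0.5073)
n_2 = (-0.3162, -0.9487)
n_3 = (+0.8637, -0.5040)
  (0,1): δ = 88.45°  ·
  (0,2): δ = 13.60°  ✓
  (0,3): δ = 91.77°  ·
  (1,2): δ = 77.95°  ·
  (1,3): δ = 0.22°  ✓
  (2,3): δ = 101.83°  ·
antipodal pairs: 2

count = 2; pairs: (0,2), (1,3)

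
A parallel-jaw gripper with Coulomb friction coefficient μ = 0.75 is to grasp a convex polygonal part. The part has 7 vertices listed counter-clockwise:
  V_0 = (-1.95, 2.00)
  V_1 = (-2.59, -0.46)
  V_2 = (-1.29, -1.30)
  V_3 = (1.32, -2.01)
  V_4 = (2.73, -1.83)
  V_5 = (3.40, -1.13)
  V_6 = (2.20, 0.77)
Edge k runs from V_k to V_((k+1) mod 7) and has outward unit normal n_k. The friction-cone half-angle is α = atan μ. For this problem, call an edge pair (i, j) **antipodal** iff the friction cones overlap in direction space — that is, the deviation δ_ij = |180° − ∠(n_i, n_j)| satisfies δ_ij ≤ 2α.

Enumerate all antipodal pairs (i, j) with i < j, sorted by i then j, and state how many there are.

α = atan 0.75 = 36.87°;  2α = 73.74°
n_0 = (-0.9678, +0.2518)
n_1 = (-0.5427, -0.8399)
n_2 = (-0.2625, -0.9649)
n_3 = (+0.1266, -0.9919)
n_4 = (+0.7224, -0.6915)
n_5 = (+0.8455, +0.5340)
n_6 = (+0.2842, +0.9588)
  (0,1): δ = 108.29°  ·
  (0,2): δ = 90.64°  ·
  (0,3): δ = 68.14°  ✓
  (0,4): δ = 29.16°  ✓
  (0,5): δ = 46.86°  ✓
  (0,6): δ = 88.07°  ·
  (1,2): δ = 162.35°  ·
  (1,3): δ = 139.86°  ·
  (1,4): δ = 100.88°  ·
  (1,5): δ = 24.86°  ✓
  (1,6): δ = 16.36°  ✓
  (2,3): δ = 157.51°  ·
  (2,4): δ = 118.53°  ·
  (2,5): δ = 42.51°  ✓
  (2,6): δ = 1.29°  ✓
  (3,4): δ = 141.02°  ·
  (3,5): δ = 65.00°  ✓
  (3,6): δ = 23.78°  ✓
  (4,5): δ = 103.98°  ·
  (4,6): δ = 62.76°  ✓
  (5,6): δ = 138.78°  ·
antipodal pairs: 10

count = 10; pairs: (0,3), (0,4), (0,5), (1,5), (1,6), (2,5), (2,6), (3,5), (3,6), (4,6)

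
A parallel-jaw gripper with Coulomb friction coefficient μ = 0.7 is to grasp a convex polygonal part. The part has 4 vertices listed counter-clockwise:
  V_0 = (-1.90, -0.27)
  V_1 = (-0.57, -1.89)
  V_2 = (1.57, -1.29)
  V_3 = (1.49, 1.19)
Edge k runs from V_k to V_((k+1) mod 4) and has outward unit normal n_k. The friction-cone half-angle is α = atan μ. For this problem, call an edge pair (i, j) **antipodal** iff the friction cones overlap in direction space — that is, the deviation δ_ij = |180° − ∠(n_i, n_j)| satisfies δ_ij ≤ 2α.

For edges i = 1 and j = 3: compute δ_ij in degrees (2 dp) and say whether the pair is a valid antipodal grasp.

δ = 7.64°, valid

α = atan 0.7 = 34.99°;  2α = 69.98°
edge 1: e_1 = (+2.14, +0.60);  n_1 = (+0.2700, -0.9629)
edge 3: e_3 = (-3.39, -1.46);  n_3 = (-0.3956, +0.9184)
∠(n_1, n_3) = 172.36°
δ = |180° − 172.36°| = 7.64°
7.64° ≤ 2α = 69.98°  →  valid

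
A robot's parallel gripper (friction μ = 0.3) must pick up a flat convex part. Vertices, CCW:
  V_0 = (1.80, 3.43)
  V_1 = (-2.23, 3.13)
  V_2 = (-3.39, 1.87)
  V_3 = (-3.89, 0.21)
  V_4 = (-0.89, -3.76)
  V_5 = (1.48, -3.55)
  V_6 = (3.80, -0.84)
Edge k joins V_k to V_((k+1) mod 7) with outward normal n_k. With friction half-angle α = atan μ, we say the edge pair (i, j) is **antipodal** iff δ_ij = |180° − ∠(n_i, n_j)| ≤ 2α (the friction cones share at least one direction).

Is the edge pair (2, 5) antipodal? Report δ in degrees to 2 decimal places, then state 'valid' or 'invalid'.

α = atan 0.3 = 16.70°;  2α = 33.40°
edge 2: e_2 = (-0.50, -1.66);  n_2 = (-0.9575, +0.2884)
edge 5: e_5 = (+2.32, +2.71);  n_5 = (+0.7597, -0.6503)
∠(n_2, n_5) = 156.20°
δ = |180° − 156.20°| = 23.80°
23.80° ≤ 2α = 33.40°  →  valid

δ = 23.80°, valid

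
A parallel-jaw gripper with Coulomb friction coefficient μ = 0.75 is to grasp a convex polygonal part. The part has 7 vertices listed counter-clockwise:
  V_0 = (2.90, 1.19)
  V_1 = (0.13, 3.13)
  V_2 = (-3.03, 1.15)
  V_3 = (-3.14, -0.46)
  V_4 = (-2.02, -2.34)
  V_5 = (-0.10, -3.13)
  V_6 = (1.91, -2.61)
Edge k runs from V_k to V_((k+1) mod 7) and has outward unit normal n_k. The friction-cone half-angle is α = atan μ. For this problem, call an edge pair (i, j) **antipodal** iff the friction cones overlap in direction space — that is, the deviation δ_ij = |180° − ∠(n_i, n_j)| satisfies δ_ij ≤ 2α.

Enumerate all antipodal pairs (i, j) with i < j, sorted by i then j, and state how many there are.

count = 10; pairs: (0,2), (0,3), (0,4), (0,5), (1,4), (1,5), (1,6), (2,5), (2,6), (3,6)

α = atan 0.75 = 36.87°;  2α = 73.74°
n_0 = (+0.5737, +0.8191)
n_1 = (-0.5310, +0.8474)
n_2 = (-0.9977, +0.0682)
n_3 = (-0.8591, -0.5118)
n_4 = (-0.3805, -0.9248)
n_5 = (+0.2505, -0.9681)
n_6 = (+0.9677, -0.2521)
  (0,1): δ = 112.92°  ·
  (0,2): δ = 58.90°  ✓
  (0,3): δ = 24.21°  ✓
  (0,4): δ = 12.64°  ✓
  (0,5): δ = 49.51°  ✓
  (0,6): δ = 110.40°  ·
  (1,2): δ = 125.98°  ·
  (1,3): δ = 91.29°  ·
  (1,4): δ = 54.44°  ✓
  (1,5): δ = 17.57°  ✓
  (1,6): δ = 43.33°  ✓
  (2,3): δ = 145.31°  ·
  (2,4): δ = 108.46°  ·
  (2,5): δ = 71.59°  ✓
  (2,6): δ = 10.69°  ✓
  (3,4): δ = 143.15°  ·
  (3,5): δ = 106.28°  ·
  (3,6): δ = 45.39°  ✓
  (4,5): δ = 143.13°  ·
  (4,6): δ = 82.24°  ·
  (5,6): δ = 119.11°  ·
antipodal pairs: 10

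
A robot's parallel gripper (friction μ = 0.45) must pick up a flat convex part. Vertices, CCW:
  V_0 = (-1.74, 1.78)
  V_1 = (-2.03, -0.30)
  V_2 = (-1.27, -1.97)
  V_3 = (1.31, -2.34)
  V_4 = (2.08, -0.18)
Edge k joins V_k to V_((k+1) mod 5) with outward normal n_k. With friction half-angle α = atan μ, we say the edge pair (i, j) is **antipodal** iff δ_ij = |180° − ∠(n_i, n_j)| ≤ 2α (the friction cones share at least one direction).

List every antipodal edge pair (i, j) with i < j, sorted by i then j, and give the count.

count = 4; pairs: (0,3), (1,3), (1,4), (2,4)

α = atan 0.45 = 24.23°;  2α = 48.46°
n_0 = (-0.9904, +0.1381)
n_1 = (-0.9102, -0.4142)
n_2 = (-0.1420, -0.9899)
n_3 = (+0.9419, -0.3358)
n_4 = (+0.4565, +0.8897)
  (0,1): δ = 147.59°  ·
  (0,2): δ = 90.22°  ·
  (0,3): δ = 11.68°  ✓
  (0,4): δ = 70.78°  ·
  (1,2): δ = 122.63°  ·
  (1,3): δ = 44.09°  ✓
  (1,4): δ = 38.37°  ✓
  (2,3): δ = 101.46°  ·
  (2,4): δ = 19.00°  ✓
  (3,4): δ = 97.54°  ·
antipodal pairs: 4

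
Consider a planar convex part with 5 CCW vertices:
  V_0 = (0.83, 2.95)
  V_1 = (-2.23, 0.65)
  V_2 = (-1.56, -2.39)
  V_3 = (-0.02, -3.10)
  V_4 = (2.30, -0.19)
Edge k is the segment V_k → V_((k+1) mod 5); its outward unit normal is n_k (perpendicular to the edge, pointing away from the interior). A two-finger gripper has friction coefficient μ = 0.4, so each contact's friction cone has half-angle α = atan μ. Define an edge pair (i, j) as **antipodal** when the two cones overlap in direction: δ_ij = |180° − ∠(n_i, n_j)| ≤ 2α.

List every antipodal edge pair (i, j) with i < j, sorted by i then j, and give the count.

α = atan 0.4 = 21.80°;  2α = 43.60°
n_0 = (-0.6008, +0.7994)
n_1 = (-0.9766, -0.2152)
n_2 = (-0.4187, -0.9081)
n_3 = (+0.7819, -0.6234)
n_4 = (+0.9057, +0.4240)
  (0,1): δ = 114.50°  ·
  (0,2): δ = 61.68°  ·
  (0,3): δ = 14.51°  ✓
  (0,4): δ = 78.16°  ·
  (1,2): δ = 127.18°  ·
  (1,3): δ = 50.99°  ·
  (1,4): δ = 12.66°  ✓
  (2,3): δ = 103.81°  ·
  (2,4): δ = 40.16°  ✓
  (3,4): δ = 116.35°  ·
antipodal pairs: 3

count = 3; pairs: (0,3), (1,4), (2,4)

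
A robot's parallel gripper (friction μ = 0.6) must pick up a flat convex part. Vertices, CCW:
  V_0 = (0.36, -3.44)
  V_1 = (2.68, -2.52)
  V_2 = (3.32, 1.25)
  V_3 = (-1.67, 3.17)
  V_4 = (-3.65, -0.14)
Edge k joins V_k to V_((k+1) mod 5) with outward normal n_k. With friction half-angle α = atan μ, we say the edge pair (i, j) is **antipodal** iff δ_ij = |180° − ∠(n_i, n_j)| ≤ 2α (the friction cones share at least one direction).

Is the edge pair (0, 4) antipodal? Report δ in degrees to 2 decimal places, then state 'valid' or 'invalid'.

δ = 118.92°, invalid

α = atan 0.6 = 30.96°;  2α = 61.93°
edge 0: e_0 = (+2.32, +0.92);  n_0 = (+0.3686, -0.9296)
edge 4: e_4 = (+4.01, -3.30);  n_4 = (-0.6354, -0.7722)
∠(n_0, n_4) = 61.08°
δ = |180° − 61.08°| = 118.92°
118.92° > 2α = 61.93°  →  invalid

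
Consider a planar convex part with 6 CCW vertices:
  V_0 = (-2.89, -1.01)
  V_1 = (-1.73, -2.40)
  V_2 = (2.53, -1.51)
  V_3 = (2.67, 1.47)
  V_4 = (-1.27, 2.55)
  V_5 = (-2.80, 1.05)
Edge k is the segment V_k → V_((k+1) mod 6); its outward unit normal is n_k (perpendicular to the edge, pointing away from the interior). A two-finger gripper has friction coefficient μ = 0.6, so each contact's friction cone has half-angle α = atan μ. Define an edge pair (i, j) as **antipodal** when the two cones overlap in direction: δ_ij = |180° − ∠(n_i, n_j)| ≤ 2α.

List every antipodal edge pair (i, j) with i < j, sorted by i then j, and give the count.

α = atan 0.6 = 30.96°;  2α = 61.93°
n_0 = (-0.7678, -0.6407)
n_1 = (+0.2045, -0.9789)
n_2 = (+0.9989, -0.0469)
n_3 = (+0.2644, +0.9644)
n_4 = (-0.7001, +0.7141)
n_5 = (-0.9990, +0.0436)
  (0,1): δ = 118.05°  ·
  (0,2): δ = 42.54°  ✓
  (0,3): δ = 34.82°  ✓
  (0,4): δ = 94.59°  ·
  (0,5): δ = 137.65°  ·
  (1,2): δ = 104.49°  ·
  (1,3): δ = 27.13°  ✓
  (1,4): δ = 32.63°  ✓
  (1,5): δ = 75.70°  ·
  (2,3): δ = 102.64°  ·
  (2,4): δ = 42.88°  ✓
  (2,5): δ = 0.19°  ✓
  (3,4): δ = 120.24°  ·
  (3,5): δ = 77.17°  ·
  (4,5): δ = 136.93°  ·
antipodal pairs: 6

count = 6; pairs: (0,2), (0,3), (1,3), (1,4), (2,4), (2,5)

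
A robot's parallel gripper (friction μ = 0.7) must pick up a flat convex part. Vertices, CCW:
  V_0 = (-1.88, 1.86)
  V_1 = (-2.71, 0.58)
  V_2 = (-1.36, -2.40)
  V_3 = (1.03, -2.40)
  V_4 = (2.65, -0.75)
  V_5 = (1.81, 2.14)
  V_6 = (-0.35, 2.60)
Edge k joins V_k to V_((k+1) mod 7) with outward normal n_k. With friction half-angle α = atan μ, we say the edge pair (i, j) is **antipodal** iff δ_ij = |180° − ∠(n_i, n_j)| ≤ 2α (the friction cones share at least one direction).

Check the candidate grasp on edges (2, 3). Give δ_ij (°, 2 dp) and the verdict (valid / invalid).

δ = 134.47°, invalid

α = atan 0.7 = 34.99°;  2α = 69.98°
edge 2: e_2 = (+2.39, +0.00);  n_2 = (+0.0000, -1.0000)
edge 3: e_3 = (+1.62, +1.65);  n_3 = (+0.7136, -0.7006)
∠(n_2, n_3) = 45.53°
δ = |180° − 45.53°| = 134.47°
134.47° > 2α = 69.98°  →  invalid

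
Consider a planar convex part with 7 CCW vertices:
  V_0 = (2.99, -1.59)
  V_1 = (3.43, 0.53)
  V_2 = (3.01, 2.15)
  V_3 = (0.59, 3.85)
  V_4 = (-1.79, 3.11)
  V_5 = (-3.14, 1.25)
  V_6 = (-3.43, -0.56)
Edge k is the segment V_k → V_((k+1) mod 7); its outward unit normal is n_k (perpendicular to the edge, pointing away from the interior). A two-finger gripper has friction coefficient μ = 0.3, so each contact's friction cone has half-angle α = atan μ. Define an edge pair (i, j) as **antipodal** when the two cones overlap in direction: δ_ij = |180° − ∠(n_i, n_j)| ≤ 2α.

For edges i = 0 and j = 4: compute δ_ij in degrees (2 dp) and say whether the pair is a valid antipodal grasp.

α = atan 0.3 = 16.70°;  2α = 33.40°
edge 0: e_0 = (+0.44, +2.12);  n_0 = (+0.9791, -0.2032)
edge 4: e_4 = (-1.35, -1.86);  n_4 = (-0.8093, +0.5874)
∠(n_0, n_4) = 155.75°
δ = |180° − 155.75°| = 24.25°
24.25° ≤ 2α = 33.40°  →  valid

δ = 24.25°, valid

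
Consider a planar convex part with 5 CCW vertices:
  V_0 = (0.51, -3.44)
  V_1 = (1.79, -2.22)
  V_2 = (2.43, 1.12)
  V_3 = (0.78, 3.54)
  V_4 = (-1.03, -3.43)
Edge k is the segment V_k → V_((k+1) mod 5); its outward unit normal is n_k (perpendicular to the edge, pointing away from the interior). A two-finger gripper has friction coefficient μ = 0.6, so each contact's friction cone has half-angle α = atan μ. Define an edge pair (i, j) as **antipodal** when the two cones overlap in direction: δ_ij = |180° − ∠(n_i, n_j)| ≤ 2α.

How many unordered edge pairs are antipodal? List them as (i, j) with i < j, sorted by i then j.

α = atan 0.6 = 30.96°;  2α = 61.93°
n_0 = (+0.6899, -0.7239)
n_1 = (+0.9821, -0.1882)
n_2 = (+0.8262, +0.5633)
n_3 = (-0.9679, +0.2513)
n_4 = (-0.0065, -1.0000)
  (0,1): δ = 144.47°  ·
  (0,2): δ = 99.34°  ·
  (0,3): δ = 31.82°  ✓
  (0,4): δ = 136.00°  ·
  (1,2): δ = 134.87°  ·
  (1,3): δ = 3.71°  ✓
  (1,4): δ = 100.48°  ·
  (2,3): δ = 48.84°  ✓
  (2,4): δ = 55.34°  ✓
  (3,4): δ = 75.81°  ·
antipodal pairs: 4

count = 4; pairs: (0,3), (1,3), (2,3), (2,4)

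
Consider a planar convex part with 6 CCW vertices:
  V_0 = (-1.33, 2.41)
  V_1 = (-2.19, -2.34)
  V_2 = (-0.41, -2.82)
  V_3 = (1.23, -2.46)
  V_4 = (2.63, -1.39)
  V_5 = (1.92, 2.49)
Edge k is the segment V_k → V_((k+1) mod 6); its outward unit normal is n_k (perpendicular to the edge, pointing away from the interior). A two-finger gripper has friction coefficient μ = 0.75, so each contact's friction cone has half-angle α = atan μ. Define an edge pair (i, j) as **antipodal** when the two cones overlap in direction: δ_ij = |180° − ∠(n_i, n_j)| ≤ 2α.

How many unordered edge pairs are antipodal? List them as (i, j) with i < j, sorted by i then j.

count = 7; pairs: (0,2), (0,3), (0,4), (1,4), (1,5), (2,5), (3,5)

α = atan 0.75 = 36.87°;  2α = 73.74°
n_0 = (-0.9840, +0.1782)
n_1 = (-0.2604, -0.9655)
n_2 = (+0.2144, -0.9767)
n_3 = (+0.6072, -0.7945)
n_4 = (+0.9837, +0.1800)
n_5 = (-0.0246, +0.9997)
  (0,1): δ = 94.83°  ·
  (0,2): δ = 67.36°  ✓
  (0,3): δ = 42.35°  ✓
  (0,4): δ = 20.63°  ✓
  (0,5): δ = 101.67°  ·
  (1,2): δ = 152.53°  ·
  (1,3): δ = 127.52°  ·
  (1,4): δ = 64.54°  ✓
  (1,5): δ = 16.50°  ✓
  (2,3): δ = 154.99°  ·
  (2,4): δ = 92.01°  ·
  (2,5): δ = 10.97°  ✓
  (3,4): δ = 117.02°  ·
  (3,5): δ = 35.98°  ✓
  (4,5): δ = 98.96°  ·
antipodal pairs: 7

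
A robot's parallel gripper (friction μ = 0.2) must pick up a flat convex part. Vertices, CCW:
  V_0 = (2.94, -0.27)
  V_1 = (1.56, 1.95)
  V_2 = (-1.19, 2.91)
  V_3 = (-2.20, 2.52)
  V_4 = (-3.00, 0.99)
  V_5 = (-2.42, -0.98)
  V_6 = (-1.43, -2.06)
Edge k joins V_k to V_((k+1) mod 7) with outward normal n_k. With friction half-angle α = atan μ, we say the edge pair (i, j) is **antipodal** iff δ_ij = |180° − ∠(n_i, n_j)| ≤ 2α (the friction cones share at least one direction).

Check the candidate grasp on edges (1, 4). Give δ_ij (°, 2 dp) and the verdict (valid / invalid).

δ = 54.35°, invalid

α = atan 0.2 = 11.31°;  2α = 22.62°
edge 1: e_1 = (-2.75, +0.96);  n_1 = (+0.3296, +0.9441)
edge 4: e_4 = (+0.58, -1.97);  n_4 = (-0.9593, -0.2824)
∠(n_1, n_4) = 125.65°
δ = |180° − 125.65°| = 54.35°
54.35° > 2α = 22.62°  →  invalid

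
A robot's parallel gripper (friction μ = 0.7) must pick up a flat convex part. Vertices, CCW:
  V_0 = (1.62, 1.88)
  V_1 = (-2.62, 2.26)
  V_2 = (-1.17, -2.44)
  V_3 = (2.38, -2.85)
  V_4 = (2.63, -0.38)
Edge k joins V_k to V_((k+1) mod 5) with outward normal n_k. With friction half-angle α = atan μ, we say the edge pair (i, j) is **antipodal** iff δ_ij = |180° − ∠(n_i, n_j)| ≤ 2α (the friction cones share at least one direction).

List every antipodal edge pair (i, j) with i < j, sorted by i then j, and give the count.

count = 5; pairs: (0,1), (0,2), (1,3), (1,4), (2,4)

α = atan 0.7 = 34.99°;  2α = 69.98°
n_0 = (+0.0893, +0.9960)
n_1 = (-0.9556, -0.2948)
n_2 = (-0.1147, -0.9934)
n_3 = (+0.9949, -0.1007)
n_4 = (+0.9130, +0.4080)
  (0,1): δ = 67.73°  ✓
  (0,2): δ = 1.47°  ✓
  (0,3): δ = 89.34°  ·
  (0,4): δ = 119.20°  ·
  (1,2): δ = 113.73°  ·
  (1,3): δ = 22.93°  ✓
  (1,4): δ = 6.93°  ✓
  (2,3): δ = 89.19°  ·
  (2,4): δ = 59.33°  ✓
  (3,4): δ = 150.14°  ·
antipodal pairs: 5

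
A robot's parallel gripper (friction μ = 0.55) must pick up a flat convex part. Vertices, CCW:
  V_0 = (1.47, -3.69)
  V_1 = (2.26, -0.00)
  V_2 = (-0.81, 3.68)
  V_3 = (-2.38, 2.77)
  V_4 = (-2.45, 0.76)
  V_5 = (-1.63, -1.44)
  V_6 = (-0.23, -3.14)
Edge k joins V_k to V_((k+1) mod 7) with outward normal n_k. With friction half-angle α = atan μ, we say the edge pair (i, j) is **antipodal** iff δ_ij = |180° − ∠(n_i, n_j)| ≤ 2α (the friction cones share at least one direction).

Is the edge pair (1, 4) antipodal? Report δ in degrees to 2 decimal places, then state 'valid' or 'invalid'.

α = atan 0.55 = 28.81°;  2α = 57.62°
edge 1: e_1 = (-3.07, +3.68);  n_1 = (+0.7679, +0.6406)
edge 4: e_4 = (+0.82, -2.20);  n_4 = (-0.9370, -0.3493)
∠(n_1, n_4) = 160.61°
δ = |180° − 160.61°| = 19.39°
19.39° ≤ 2α = 57.62°  →  valid

δ = 19.39°, valid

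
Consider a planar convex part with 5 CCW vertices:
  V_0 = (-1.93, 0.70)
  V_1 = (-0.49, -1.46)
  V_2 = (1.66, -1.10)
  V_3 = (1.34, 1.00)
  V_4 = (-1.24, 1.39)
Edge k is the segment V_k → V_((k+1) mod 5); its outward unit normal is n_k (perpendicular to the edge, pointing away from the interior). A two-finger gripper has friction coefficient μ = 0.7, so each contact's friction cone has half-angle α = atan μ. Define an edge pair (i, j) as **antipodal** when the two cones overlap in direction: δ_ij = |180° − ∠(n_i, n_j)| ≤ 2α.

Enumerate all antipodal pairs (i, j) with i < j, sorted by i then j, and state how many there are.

count = 5; pairs: (0,2), (0,3), (1,3), (1,4), (2,4)

α = atan 0.7 = 34.99°;  2α = 69.98°
n_0 = (-0.8321, -0.5547)
n_1 = (+0.1651, -0.9863)
n_2 = (+0.9886, +0.1506)
n_3 = (+0.1495, +0.9888)
n_4 = (-0.7071, +0.7071)
  (0,1): δ = 114.18°  ·
  (0,2): δ = 25.03°  ✓
  (0,3): δ = 47.71°  ✓
  (0,4): δ = 101.31°  ·
  (1,2): δ = 90.84°  ·
  (1,3): δ = 18.10°  ✓
  (1,4): δ = 35.49°  ✓
  (2,3): δ = 107.26°  ·
  (2,4): δ = 53.66°  ✓
  (3,4): δ = 126.40°  ·
antipodal pairs: 5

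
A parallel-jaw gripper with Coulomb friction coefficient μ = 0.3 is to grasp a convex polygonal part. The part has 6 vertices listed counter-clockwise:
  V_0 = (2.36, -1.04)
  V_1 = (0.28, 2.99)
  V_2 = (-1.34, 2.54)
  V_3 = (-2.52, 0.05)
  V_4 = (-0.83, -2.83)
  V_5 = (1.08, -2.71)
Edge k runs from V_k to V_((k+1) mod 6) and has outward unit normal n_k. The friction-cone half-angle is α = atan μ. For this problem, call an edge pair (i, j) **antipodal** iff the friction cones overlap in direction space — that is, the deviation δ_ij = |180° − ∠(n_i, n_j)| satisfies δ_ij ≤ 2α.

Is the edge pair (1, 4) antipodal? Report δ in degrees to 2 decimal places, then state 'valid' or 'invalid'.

δ = 11.93°, valid

α = atan 0.3 = 16.70°;  2α = 33.40°
edge 1: e_1 = (-1.62, -0.45);  n_1 = (-0.2676, +0.9635)
edge 4: e_4 = (+1.91, +0.12);  n_4 = (+0.0627, -0.9980)
∠(n_1, n_4) = 168.07°
δ = |180° − 168.07°| = 11.93°
11.93° ≤ 2α = 33.40°  →  valid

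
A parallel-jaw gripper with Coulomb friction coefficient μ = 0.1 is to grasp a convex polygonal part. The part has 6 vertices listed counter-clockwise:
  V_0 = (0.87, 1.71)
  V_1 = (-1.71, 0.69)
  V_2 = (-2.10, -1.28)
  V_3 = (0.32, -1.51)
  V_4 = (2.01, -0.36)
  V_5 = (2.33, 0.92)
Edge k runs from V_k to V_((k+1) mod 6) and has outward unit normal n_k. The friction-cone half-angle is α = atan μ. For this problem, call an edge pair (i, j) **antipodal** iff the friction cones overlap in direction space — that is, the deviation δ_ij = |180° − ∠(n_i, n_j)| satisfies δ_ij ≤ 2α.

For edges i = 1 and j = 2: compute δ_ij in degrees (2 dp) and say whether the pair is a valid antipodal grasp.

δ = 84.23°, invalid

α = atan 0.1 = 5.71°;  2α = 11.42°
edge 1: e_1 = (-0.39, -1.97);  n_1 = (-0.9810, +0.1942)
edge 2: e_2 = (+2.42, -0.23);  n_2 = (-0.0946, -0.9955)
∠(n_1, n_2) = 95.77°
δ = |180° − 95.77°| = 84.23°
84.23° > 2α = 11.42°  →  invalid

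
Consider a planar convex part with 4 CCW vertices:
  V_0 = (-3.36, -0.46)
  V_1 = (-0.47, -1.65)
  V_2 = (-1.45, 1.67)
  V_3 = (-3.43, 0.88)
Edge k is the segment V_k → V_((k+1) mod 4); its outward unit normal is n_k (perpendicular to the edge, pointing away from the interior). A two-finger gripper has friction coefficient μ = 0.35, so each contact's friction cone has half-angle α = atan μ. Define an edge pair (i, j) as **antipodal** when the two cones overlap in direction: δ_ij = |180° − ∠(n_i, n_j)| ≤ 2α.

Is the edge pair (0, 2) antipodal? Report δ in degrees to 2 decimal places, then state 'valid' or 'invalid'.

δ = 44.13°, invalid

α = atan 0.35 = 19.29°;  2α = 38.58°
edge 0: e_0 = (+2.89, -1.19);  n_0 = (-0.3807, -0.9247)
edge 2: e_2 = (-1.98, -0.79);  n_2 = (-0.3706, +0.9288)
∠(n_0, n_2) = 135.87°
δ = |180° − 135.87°| = 44.13°
44.13° > 2α = 38.58°  →  invalid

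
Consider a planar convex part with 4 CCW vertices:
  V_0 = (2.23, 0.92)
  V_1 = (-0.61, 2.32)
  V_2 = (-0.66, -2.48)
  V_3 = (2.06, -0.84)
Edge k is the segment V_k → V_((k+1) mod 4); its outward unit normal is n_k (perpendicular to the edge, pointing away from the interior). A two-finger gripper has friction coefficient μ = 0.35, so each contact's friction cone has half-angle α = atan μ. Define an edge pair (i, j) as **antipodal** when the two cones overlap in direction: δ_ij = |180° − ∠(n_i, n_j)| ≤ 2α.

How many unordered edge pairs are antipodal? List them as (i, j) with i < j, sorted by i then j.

count = 1; pairs: (1,3)

α = atan 0.35 = 19.29°;  2α = 38.58°
n_0 = (+0.4422, +0.8969)
n_1 = (-0.9999, +0.0104)
n_2 = (+0.5163, -0.8564)
n_3 = (+0.9954, -0.0961)
  (0,1): δ = 64.36°  ·
  (0,2): δ = 57.33°  ·
  (0,3): δ = 110.72°  ·
  (1,2): δ = 58.32°  ·
  (1,3): δ = 4.92°  ✓
  (2,3): δ = 126.60°  ·
antipodal pairs: 1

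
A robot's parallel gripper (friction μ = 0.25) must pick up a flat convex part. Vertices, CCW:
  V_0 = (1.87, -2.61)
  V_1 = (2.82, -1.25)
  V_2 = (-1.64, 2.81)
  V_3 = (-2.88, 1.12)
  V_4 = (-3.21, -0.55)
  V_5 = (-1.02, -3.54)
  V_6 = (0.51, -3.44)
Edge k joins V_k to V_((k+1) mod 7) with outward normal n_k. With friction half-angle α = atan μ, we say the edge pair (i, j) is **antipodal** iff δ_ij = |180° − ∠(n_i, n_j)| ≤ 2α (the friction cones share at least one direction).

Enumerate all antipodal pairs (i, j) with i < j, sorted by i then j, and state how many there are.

α = atan 0.25 = 14.04°;  2α = 28.07°
n_0 = (+0.8198, -0.5727)
n_1 = (+0.6732, +0.7395)
n_2 = (-0.8063, +0.5916)
n_3 = (-0.9810, +0.1939)
n_4 = (-0.8067, -0.5909)
n_5 = (+0.0652, -0.9979)
n_6 = (+0.5209, -0.8536)
  (0,1): δ = 97.38°  ·
  (0,2): δ = 1.33°  ✓
  (0,3): δ = 23.76°  ✓
  (0,4): δ = 71.16°  ·
  (0,5): δ = 128.67°  ·
  (0,6): δ = 156.33°  ·
  (1,2): δ = 83.96°  ·
  (1,3): δ = 58.87°  ·
  (1,4): δ = 11.47°  ✓
  (1,5): δ = 46.05°  ·
  (1,6): δ = 73.71°  ·
  (2,3): δ = 154.91°  ·
  (2,4): δ = 107.51°  ·
  (2,5): δ = 49.99°  ·
  (2,6): δ = 22.34°  ✓
  (3,4): δ = 132.60°  ·
  (3,5): δ = 75.08°  ·
  (3,6): δ = 47.43°  ·
  (4,5): δ = 122.48°  ·
  (4,6): δ = 94.83°  ·
  (5,6): δ = 152.34°  ·
antipodal pairs: 4

count = 4; pairs: (0,2), (0,3), (1,4), (2,6)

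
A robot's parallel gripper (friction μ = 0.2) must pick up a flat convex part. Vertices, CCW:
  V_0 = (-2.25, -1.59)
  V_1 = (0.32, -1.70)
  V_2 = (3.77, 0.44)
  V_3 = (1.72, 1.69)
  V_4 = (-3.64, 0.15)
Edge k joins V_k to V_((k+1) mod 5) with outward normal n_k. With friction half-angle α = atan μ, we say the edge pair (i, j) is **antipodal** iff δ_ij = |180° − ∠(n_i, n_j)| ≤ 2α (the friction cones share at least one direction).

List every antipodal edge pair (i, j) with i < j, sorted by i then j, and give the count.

α = atan 0.2 = 11.31°;  2α = 22.62°
n_0 = (-0.0428, -0.9991)
n_1 = (+0.5271, -0.8498)
n_2 = (+0.5206, +0.8538)
n_3 = (-0.2761, +0.9611)
n_4 = (-0.7813, -0.6241)
  (0,1): δ = 145.74°  ·
  (0,2): δ = 28.92°  ·
  (0,3): δ = 18.48°  ✓
  (0,4): δ = 131.07°  ·
  (1,2): δ = 63.18°  ·
  (1,3): δ = 15.78°  ✓
  (1,4): δ = 96.81°  ·
  (2,3): δ = 132.60°  ·
  (2,4): δ = 20.01°  ✓
  (3,4): δ = 67.41°  ·
antipodal pairs: 3

count = 3; pairs: (0,3), (1,3), (2,4)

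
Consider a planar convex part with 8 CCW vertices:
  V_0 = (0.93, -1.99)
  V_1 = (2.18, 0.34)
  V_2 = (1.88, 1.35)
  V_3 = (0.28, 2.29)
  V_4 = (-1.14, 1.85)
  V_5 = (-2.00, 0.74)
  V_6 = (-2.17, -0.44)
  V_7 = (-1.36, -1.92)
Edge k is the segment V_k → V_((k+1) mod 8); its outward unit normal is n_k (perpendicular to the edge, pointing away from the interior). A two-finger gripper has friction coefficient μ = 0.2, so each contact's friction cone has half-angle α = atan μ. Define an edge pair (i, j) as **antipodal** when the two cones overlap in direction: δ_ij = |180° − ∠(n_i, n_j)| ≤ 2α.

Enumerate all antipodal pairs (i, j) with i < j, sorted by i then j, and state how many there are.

count = 4; pairs: (0,4), (0,5), (1,6), (3,7)

α = atan 0.2 = 11.31°;  2α = 22.62°
n_0 = (+0.8812, -0.4727)
n_1 = (+0.9586, +0.2847)
n_2 = (+0.5065, +0.8622)
n_3 = (-0.2960, +0.9552)
n_4 = (-0.7905, +0.6125)
n_5 = (-0.9898, +0.1426)
n_6 = (-0.8772, -0.4801)
n_7 = (-0.0306, -0.9995)
  (0,1): δ = 135.24°  ·
  (0,2): δ = 92.22°  ·
  (0,3): δ = 44.57°  ·
  (0,4): δ = 9.55°  ✓
  (0,5): δ = 20.01°  ✓
  (0,6): δ = 56.90°  ·
  (0,7): δ = 116.46°  ·
  (1,2): δ = 136.98°  ·
  (1,3): δ = 89.33°  ·
  (1,4): δ = 54.31°  ·
  (1,5): δ = 24.74°  ·
  (1,6): δ = 12.15°  ✓
  (1,7): δ = 71.71°  ·
  (2,3): δ = 132.35°  ·
  (2,4): δ = 97.33°  ·
  (2,5): δ = 67.76°  ·
  (2,6): δ = 30.87°  ·
  (2,7): δ = 28.68°  ·
  (3,4): δ = 144.98°  ·
  (3,5): δ = 115.41°  ·
  (3,6): δ = 78.52°  ·
  (3,7): δ = 18.97°  ✓
  (4,5): δ = 150.43°  ·
  (4,6): δ = 113.54°  ·
  (4,7): δ = 53.98°  ·
  (5,6): δ = 143.11°  ·
  (5,7): δ = 83.55°  ·
  (6,7): δ = 120.44°  ·
antipodal pairs: 4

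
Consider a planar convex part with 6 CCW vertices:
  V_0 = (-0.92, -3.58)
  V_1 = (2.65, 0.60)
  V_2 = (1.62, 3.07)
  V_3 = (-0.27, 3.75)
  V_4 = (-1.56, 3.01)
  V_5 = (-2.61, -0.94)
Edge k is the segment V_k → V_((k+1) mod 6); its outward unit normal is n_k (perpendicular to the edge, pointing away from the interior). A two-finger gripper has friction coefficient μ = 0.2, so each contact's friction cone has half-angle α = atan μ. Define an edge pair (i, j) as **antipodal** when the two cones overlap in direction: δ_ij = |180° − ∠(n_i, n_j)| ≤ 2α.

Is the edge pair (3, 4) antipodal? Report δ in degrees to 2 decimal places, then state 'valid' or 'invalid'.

δ = 134.73°, invalid

α = atan 0.2 = 11.31°;  2α = 22.62°
edge 3: e_3 = (-1.29, -0.74);  n_3 = (-0.4976, +0.8674)
edge 4: e_4 = (-1.05, -3.95);  n_4 = (-0.9664, +0.2569)
∠(n_3, n_4) = 45.27°
δ = |180° − 45.27°| = 134.73°
134.73° > 2α = 22.62°  →  invalid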